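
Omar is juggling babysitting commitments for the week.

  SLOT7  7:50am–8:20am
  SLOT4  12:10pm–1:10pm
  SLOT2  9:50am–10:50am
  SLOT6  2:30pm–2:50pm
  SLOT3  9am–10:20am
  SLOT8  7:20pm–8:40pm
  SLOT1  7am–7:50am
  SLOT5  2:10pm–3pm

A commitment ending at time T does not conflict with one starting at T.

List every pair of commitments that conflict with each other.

SLOT2 & SLOT3, SLOT5 & SLOT6

Check each pair: they overlap iff neither finishes before the other starts.
Sorted by start: SLOT1, SLOT7, SLOT3, SLOT2, SLOT4, SLOT5, SLOT6, SLOT8.
SLOT7 starts exactly when SLOT1 ends (back-to-back, no overlap), so nothing later overlaps SLOT1 either.
SLOT3 starts after SLOT7 ends, so nothing later overlaps SLOT7 either.
SLOT2 starts before SLOT3 ends → SLOT3 and SLOT2 overlap.
SLOT4 starts after SLOT3 ends, so nothing later overlaps SLOT3 either.
SLOT4 starts after SLOT2 ends, so nothing later overlaps SLOT2 either.
SLOT5 starts after SLOT4 ends, so nothing later overlaps SLOT4 either.
SLOT6 starts before SLOT5 ends → SLOT5 and SLOT6 overlap.
SLOT8 starts after SLOT5 ends.
SLOT8 starts after SLOT6 ends.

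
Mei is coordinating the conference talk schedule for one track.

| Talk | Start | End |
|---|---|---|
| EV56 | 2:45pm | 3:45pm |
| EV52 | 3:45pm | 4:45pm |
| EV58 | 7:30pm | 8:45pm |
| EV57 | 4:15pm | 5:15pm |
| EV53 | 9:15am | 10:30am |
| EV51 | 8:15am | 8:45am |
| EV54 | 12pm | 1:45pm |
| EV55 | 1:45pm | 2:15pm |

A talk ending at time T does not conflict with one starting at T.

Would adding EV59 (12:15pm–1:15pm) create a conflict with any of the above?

Yes — it overlaps EV54

EV51: ends 8:45am at or before EV59 starts 12:15pm → clear.
EV53: ends 10:30am at or before EV59 starts 12:15pm → clear.
EV54: starts 12pm before EV59 ends 1:15pm, and ends 1:45pm after EV59 starts 12:15pm → overlap.
EV55: starts 1:45pm at or after EV59 ends 1:15pm → clear.
EV56: starts 2:45pm at or after EV59 ends 1:15pm → clear.
EV52: starts 3:45pm at or after EV59 ends 1:15pm → clear.
EV57: starts 4:15pm at or after EV59 ends 1:15pm → clear.
EV58: starts 7:30pm at or after EV59 ends 1:15pm → clear.
EV59 overlaps EV54.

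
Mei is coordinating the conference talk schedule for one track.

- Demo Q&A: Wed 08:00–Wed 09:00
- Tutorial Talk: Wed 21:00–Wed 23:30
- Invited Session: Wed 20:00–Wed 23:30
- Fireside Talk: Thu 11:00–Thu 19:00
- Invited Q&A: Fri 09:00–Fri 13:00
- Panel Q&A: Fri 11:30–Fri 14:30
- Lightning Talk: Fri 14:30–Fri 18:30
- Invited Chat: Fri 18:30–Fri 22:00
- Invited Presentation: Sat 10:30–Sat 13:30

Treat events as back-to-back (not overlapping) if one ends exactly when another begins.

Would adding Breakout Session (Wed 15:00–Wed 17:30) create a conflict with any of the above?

Demo Q&A: ends Wed 09:00 at or before Breakout Session starts Wed 15:00 → clear.
Invited Session: starts Wed 20:00 at or after Breakout Session ends Wed 17:30 → clear.
Tutorial Talk: starts Wed 21:00 at or after Breakout Session ends Wed 17:30 → clear.
Fireside Talk: starts Thu 11:00 at or after Breakout Session ends Wed 17:30 → clear.
Invited Q&A: starts Fri 09:00 at or after Breakout Session ends Wed 17:30 → clear.
Panel Q&A: starts Fri 11:30 at or after Breakout Session ends Wed 17:30 → clear.
Lightning Talk: starts Fri 14:30 at or after Breakout Session ends Wed 17:30 → clear.
Invited Chat: starts Fri 18:30 at or after Breakout Session ends Wed 17:30 → clear.
Invited Presentation: starts Sat 10:30 at or after Breakout Session ends Wed 17:30 → clear.

No — it doesn't clash with anything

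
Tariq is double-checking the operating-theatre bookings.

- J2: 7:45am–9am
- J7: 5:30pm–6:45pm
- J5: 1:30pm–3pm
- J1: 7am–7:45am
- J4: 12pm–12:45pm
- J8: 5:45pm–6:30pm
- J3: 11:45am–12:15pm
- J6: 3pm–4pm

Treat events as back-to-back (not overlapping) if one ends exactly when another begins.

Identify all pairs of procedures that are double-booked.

J3 & J4, J7 & J8

Sorted by start: J1, J2, J3, J4, J5, J6, J7, J8.
J2 starts exactly when J1 ends (back-to-back, no overlap), so nothing later overlaps J1 either.
J3 starts after J2 ends, so nothing later overlaps J2 either.
J4 starts before J3 ends → J3 and J4 overlap.
J5 starts after J3 ends, so nothing later overlaps J3 either.
J5 starts after J4 ends, so nothing later overlaps J4 either.
J6 starts exactly when J5 ends (back-to-back, no overlap), so nothing later overlaps J5 either.
J7 starts after J6 ends, so nothing later overlaps J6 either.
J8 starts before J7 ends → J7 and J8 overlap.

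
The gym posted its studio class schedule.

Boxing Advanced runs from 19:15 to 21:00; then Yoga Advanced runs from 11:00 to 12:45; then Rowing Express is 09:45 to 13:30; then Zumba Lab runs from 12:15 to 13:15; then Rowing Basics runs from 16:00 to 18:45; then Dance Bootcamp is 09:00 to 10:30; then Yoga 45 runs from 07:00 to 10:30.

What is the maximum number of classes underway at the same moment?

Walk through starts and ends in time order (an end at T is processed before a start at T):
07:00 start Yoga 45 → 1
09:00 start Dance Bootcamp → 2
09:45 start Rowing Express → 3
10:30 end Dance Bootcamp → 2
10:30 end Yoga 45 → 1
11:00 start Yoga Advanced → 2
12:15 start Zumba Lab → 3
12:45 end Yoga Advanced → 2
13:15 end Zumba Lab → 1
13:30 end Rowing Express → 0
16:00 start Rowing Basics → 1
18:45 end Rowing Basics → 0
19:15 start Boxing Advanced → 1
21:00 end Boxing Advanced → 0
Peak is 3, at 09:45 (Dance Bootcamp, Rowing Express, Yoga 45).

3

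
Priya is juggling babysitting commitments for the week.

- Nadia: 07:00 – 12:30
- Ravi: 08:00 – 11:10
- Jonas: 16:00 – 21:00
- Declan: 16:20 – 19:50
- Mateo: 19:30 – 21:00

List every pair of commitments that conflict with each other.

Declan & Jonas, Declan & Mateo, Jonas & Mateo, Nadia & Ravi

Sorted by start: Nadia, Ravi, Jonas, Declan, Mateo.
Ravi starts before Nadia ends → Nadia and Ravi overlap.
Jonas starts after Nadia ends — done with Nadia.
Jonas starts after Ravi ends — done with Ravi.
Declan starts before Jonas ends → Jonas and Declan overlap.
Mateo starts before Jonas ends → Jonas and Mateo overlap.
Mateo starts before Declan ends → Declan and Mateo overlap.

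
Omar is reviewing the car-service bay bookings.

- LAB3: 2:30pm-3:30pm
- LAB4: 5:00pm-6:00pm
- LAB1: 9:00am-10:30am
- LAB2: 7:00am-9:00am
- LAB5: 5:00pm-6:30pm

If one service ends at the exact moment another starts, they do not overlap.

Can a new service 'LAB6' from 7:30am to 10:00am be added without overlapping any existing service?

No — it overlaps LAB1, LAB2

LAB2: starts 7:00am before LAB6 ends 10:00am, and ends 9:00am after LAB6 starts 7:30am → overlap.
LAB1: starts 9:00am before LAB6 ends 10:00am, and ends 10:30am after LAB6 starts 7:30am → overlap.
LAB3: starts 2:30pm at or after LAB6 ends 10:00am → clear.
LAB4: starts 5:00pm at or after LAB6 ends 10:00am → clear.
LAB5: starts 5:00pm at or after LAB6 ends 10:00am → clear.
LAB6 overlaps LAB1, LAB2.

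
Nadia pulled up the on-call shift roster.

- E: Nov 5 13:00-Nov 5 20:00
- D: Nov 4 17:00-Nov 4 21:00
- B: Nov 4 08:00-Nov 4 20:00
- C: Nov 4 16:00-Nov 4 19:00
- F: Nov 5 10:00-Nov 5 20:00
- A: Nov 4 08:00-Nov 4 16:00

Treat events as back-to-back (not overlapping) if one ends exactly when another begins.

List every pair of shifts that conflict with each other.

A & B, B & C, B & D, C & D, E & F

Sorted by start: A, B, C, D, F, E.
B starts before A ends → A and B overlap.
C starts exactly when A ends (back-to-back, no overlap), so A has no further overlaps.
C starts before B ends → B and C overlap.
D starts before B ends → B and D overlap.
F starts after B ends, so B has no further overlaps.
D starts before C ends → C and D overlap.
F starts after C ends, so C has no further overlaps.
F starts after D ends, so D has no further overlaps.
E starts before F ends → F and E overlap.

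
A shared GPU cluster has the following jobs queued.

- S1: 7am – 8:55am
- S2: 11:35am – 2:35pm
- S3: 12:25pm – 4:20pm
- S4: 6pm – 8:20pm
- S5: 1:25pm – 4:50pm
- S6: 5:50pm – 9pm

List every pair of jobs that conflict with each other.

S2 & S3, S2 & S5, S3 & S5, S4 & S6

Check each pair: they overlap iff neither finishes before the other starts.
Sorted by start: S1, S2, S3, S5, S6, S4.
S2 starts after S1 ends, so nothing later overlaps S1 either.
S3 starts before S2 ends → S2 and S3 overlap.
S5 starts before S2 ends → S2 and S5 overlap.
S6 starts after S2 ends, so nothing later overlaps S2 either.
S5 starts before S3 ends → S3 and S5 overlap.
S6 starts after S3 ends, so nothing later overlaps S3 either.
S6 starts after S5 ends, so nothing later overlaps S5 either.
S4 starts before S6 ends → S6 and S4 overlap.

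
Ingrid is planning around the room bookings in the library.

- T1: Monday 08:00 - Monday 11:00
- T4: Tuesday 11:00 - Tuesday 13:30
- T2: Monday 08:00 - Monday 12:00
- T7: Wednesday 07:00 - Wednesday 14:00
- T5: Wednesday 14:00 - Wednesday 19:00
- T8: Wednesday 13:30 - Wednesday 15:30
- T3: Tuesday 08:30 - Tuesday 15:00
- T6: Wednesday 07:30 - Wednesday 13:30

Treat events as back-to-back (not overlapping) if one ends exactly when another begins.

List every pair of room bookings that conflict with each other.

Check each pair: they overlap iff neither finishes before the other starts.
Sorted by start: T1, T2, T3, T4, T7, T6, T8, T5.
T2 starts before T1 ends → T1 and T2 overlap.
T3 starts after T1 ends, so nothing later overlaps T1 either.
T3 starts after T2 ends, so nothing later overlaps T2 either.
T4 starts before T3 ends → T3 and T4 overlap.
T7 starts after T3 ends, so nothing later overlaps T3 either.
T7 starts after T4 ends, so nothing later overlaps T4 either.
T6 starts before T7 ends → T7 and T6 overlap.
T8 starts before T7 ends → T7 and T8 overlap.
T5 starts exactly when T7 ends (back-to-back, no overlap).
T8 starts exactly when T6 ends (back-to-back, no overlap), so nothing later overlaps T6 either.
T5 starts before T8 ends → T8 and T5 overlap.

T1 & T2, T3 & T4, T5 & T8, T6 & T7, T7 & T8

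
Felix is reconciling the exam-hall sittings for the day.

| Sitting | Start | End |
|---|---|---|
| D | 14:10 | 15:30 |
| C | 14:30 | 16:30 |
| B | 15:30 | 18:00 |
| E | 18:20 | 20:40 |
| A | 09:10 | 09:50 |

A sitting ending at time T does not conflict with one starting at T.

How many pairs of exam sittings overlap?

2

Sorted by start: A, D, C, B, E.
D starts after A ends, so A has no further overlaps.
C starts before D ends → D and C overlap.
B starts exactly when D ends (back-to-back, no overlap), so D has no further overlaps.
B starts before C ends → C and B overlap.
E starts after C ends.
E starts after B ends.
Overlapping pairs: B & C, C & D — 2 in total.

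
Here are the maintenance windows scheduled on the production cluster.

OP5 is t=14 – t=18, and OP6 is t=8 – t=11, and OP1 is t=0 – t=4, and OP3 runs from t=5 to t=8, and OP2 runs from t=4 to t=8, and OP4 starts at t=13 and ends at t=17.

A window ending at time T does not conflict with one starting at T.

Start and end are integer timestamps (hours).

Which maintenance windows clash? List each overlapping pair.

Sorted by start: OP1, OP2, OP3, OP6, OP4, OP5.
OP2 starts exactly when OP1 ends (back-to-back, no overlap); OP1 is clear from here.
OP3 starts before OP2 ends → OP2 and OP3 overlap.
OP6 starts exactly when OP2 ends (back-to-back, no overlap); OP2 is clear from here.
OP6 starts exactly when OP3 ends (back-to-back, no overlap); OP3 is clear from here.
OP4 starts after OP6 ends; OP6 is clear from here.
OP5 starts before OP4 ends → OP4 and OP5 overlap.

OP2 & OP3, OP4 & OP5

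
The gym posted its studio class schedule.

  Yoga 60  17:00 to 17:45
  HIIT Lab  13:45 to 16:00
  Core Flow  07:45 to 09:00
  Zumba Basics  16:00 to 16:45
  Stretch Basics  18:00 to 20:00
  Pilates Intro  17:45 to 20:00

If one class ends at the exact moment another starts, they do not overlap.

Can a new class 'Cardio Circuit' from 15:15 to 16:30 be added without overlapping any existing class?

No — it overlaps HIIT Lab, Zumba Basics

Core Flow: ends 09:00 at or before Cardio Circuit starts 15:15 → clear.
HIIT Lab: starts 13:45 before Cardio Circuit ends 16:30, and ends 16:00 after Cardio Circuit starts 15:15 → overlap.
Zumba Basics: starts 16:00 before Cardio Circuit ends 16:30, and ends 16:45 after Cardio Circuit starts 15:15 → overlap.
Yoga 60: starts 17:00 at or after Cardio Circuit ends 16:30 → clear.
Pilates Intro: starts 17:45 at or after Cardio Circuit ends 16:30 → clear.
Stretch Basics: starts 18:00 at or after Cardio Circuit ends 16:30 → clear.
Cardio Circuit overlaps HIIT Lab, Zumba Basics.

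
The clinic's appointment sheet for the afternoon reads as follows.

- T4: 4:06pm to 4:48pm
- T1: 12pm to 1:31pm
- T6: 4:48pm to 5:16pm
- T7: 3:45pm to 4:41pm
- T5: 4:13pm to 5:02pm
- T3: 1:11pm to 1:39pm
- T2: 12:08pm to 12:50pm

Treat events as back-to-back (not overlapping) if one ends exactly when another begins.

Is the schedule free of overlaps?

Two intervals overlap when each starts before the other ends.
Sorted by start: T1, T2, T3, T7, T4, T5, T6.
T2 starts before T1 ends → T1 and T2 overlap.
That's a conflict, so the schedule is not conflict-free.

No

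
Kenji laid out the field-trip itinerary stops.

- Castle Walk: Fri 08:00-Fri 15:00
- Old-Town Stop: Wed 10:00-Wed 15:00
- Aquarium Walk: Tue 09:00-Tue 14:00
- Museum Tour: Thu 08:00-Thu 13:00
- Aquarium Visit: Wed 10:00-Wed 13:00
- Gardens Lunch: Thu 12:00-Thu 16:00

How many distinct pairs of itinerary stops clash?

Sorted by start: Aquarium Walk, Old-Town Stop, Aquarium Visit, Museum Tour, Gardens Lunch, Castle Walk.
Old-Town Stop starts after Aquarium Walk ends; Aquarium Walk is clear from here.
Aquarium Visit starts before Old-Town Stop ends → Old-Town Stop and Aquarium Visit overlap.
Museum Tour starts after Old-Town Stop ends; Old-Town Stop is clear from here.
Museum Tour starts after Aquarium Visit ends; Aquarium Visit is clear from here.
Gardens Lunch starts before Museum Tour ends → Museum Tour and Gardens Lunch overlap.
Castle Walk starts after Museum Tour ends.
Castle Walk starts after Gardens Lunch ends.
Overlapping pairs: Aquarium Visit & Old-Town Stop, Gardens Lunch & Museum Tour — 2 in total.

2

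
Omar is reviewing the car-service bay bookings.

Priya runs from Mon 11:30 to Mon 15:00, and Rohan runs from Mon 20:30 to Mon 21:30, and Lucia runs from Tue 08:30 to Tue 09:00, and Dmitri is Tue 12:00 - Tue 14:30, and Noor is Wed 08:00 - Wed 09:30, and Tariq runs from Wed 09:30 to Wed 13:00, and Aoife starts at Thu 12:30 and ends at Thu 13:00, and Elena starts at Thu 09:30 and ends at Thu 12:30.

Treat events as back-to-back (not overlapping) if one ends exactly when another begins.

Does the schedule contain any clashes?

No

Sorted by start: Priya, Rohan, Lucia, Dmitri, Noor, Tariq, Elena, Aoife.
Rohan starts after Priya ends — done with Priya.
Lucia starts after Rohan ends — done with Rohan.
Dmitri starts after Lucia ends — done with Lucia.
Noor starts after Dmitri ends — done with Dmitri.
Tariq starts exactly when Noor ends (back-to-back, no overlap) — done with Noor.
Elena starts after Tariq ends — done with Tariq.
Aoife starts exactly when Elena ends (back-to-back, no overlap).
Every pair is clear; the schedule has no overlaps.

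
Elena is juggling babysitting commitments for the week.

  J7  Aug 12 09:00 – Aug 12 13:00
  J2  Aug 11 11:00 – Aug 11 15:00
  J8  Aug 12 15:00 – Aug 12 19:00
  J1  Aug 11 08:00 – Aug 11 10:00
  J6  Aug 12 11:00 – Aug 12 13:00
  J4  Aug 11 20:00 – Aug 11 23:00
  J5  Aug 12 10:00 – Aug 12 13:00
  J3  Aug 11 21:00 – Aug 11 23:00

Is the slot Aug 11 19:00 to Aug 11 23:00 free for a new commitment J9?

J1: ends Aug 11 10:00 at or before J9 starts Aug 11 19:00 → clear.
J2: ends Aug 11 15:00 at or before J9 starts Aug 11 19:00 → clear.
J4: starts Aug 11 20:00 before J9 ends Aug 11 23:00, and ends Aug 11 23:00 after J9 starts Aug 11 19:00 → overlap.
J3: starts Aug 11 21:00 before J9 ends Aug 11 23:00, and ends Aug 11 23:00 after J9 starts Aug 11 19:00 → overlap.
J7: starts Aug 12 09:00 at or after J9 ends Aug 11 23:00 → clear.
J5: starts Aug 12 10:00 at or after J9 ends Aug 11 23:00 → clear.
J6: starts Aug 12 11:00 at or after J9 ends Aug 11 23:00 → clear.
J8: starts Aug 12 15:00 at or after J9 ends Aug 11 23:00 → clear.
J9 overlaps J3, J4.

No — it overlaps J3, J4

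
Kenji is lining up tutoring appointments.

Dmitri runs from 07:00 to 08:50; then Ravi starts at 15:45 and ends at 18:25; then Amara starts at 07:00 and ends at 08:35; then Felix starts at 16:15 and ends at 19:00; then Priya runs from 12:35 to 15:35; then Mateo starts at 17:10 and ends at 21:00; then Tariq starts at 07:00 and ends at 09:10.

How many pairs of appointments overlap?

Sorted by start: Tariq, Dmitri, Amara, Priya, Ravi, Felix, Mateo.
Dmitri starts before Tariq ends → Tariq and Dmitri overlap.
Amara starts before Tariq ends → Tariq and Amara overlap.
Priya starts after Tariq ends, so nothing later overlaps Tariq either.
Amara starts before Dmitri ends → Dmitri and Amara overlap.
Priya starts after Dmitri ends, so nothing later overlaps Dmitri either.
Priya starts after Amara ends, so nothing later overlaps Amara either.
Ravi starts after Priya ends, so nothing later overlaps Priya either.
Felix starts before Ravi ends → Ravi and Felix overlap.
Mateo starts before Ravi ends → Ravi and Mateo overlap.
Mateo starts before Felix ends → Felix and Mateo overlap.
Overlapping pairs: Amara & Dmitri, Amara & Tariq, Dmitri & Tariq, Felix & Mateo, Felix & Ravi, Mateo & Ravi — 6 in total.

6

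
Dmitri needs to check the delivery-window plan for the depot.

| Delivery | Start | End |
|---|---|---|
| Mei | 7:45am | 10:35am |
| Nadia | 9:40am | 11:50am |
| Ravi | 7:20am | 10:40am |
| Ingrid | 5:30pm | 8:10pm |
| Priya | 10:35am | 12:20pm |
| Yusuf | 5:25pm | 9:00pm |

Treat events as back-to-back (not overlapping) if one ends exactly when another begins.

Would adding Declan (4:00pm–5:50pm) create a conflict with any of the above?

Ravi: ends 10:40am at or before Declan starts 4:00pm → clear.
Mei: ends 10:35am at or before Declan starts 4:00pm → clear.
Nadia: ends 11:50am at or before Declan starts 4:00pm → clear.
Priya: ends 12:20pm at or before Declan starts 4:00pm → clear.
Yusuf: starts 5:25pm before Declan ends 5:50pm, and ends 9:00pm after Declan starts 4:00pm → overlap.
Ingrid: starts 5:30pm before Declan ends 5:50pm, and ends 8:10pm after Declan starts 4:00pm → overlap.
Declan overlaps Ingrid, Yusuf.

Yes — it overlaps Ingrid, Yusuf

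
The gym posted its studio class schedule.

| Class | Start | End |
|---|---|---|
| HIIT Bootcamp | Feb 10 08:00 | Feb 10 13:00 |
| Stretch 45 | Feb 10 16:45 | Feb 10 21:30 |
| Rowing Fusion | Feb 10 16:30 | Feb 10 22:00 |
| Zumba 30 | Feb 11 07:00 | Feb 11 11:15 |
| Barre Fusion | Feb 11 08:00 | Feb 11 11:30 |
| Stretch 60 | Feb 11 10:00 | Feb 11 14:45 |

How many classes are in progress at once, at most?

3

Sort all start/end points and keep a running count:
Feb 10 08:00 start HIIT Bootcamp → 1
Feb 10 13:00 end HIIT Bootcamp → 0
Feb 10 16:30 start Rowing Fusion → 1
Feb 10 16:45 start Stretch 45 → 2
Feb 10 21:30 end Stretch 45 → 1
Feb 10 22:00 end Rowing Fusion → 0
Feb 11 07:00 start Zumba 30 → 1
Feb 11 08:00 start Barre Fusion → 2
Feb 11 10:00 start Stretch 60 → 3
Feb 11 11:15 end Zumba 30 → 2
Feb 11 11:30 end Barre Fusion → 1
Feb 11 14:45 end Stretch 60 → 0
Peak is 3, at Feb 11 10:00 (Barre Fusion, Stretch 60, Zumba 30).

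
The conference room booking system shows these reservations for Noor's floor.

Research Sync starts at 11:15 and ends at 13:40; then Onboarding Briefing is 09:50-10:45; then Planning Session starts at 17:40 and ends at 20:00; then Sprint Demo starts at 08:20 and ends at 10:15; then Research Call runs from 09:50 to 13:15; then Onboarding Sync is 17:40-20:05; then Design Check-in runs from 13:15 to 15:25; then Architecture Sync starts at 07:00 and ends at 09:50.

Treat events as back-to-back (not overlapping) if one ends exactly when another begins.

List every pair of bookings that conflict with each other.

Check each pair: they overlap iff neither finishes before the other starts.
Sorted by start: Architecture Sync, Sprint Demo, Onboarding Briefing, Research Call, Research Sync, Design Check-in, Planning Session, Onboarding Sync.
Sprint Demo starts before Architecture Sync ends → Architecture Sync and Sprint Demo overlap.
Onboarding Briefing starts exactly when Architecture Sync ends (back-to-back, no overlap) — done with Architecture Sync.
Onboarding Briefing starts before Sprint Demo ends → Sprint Demo and Onboarding Briefing overlap.
Research Call starts before Sprint Demo ends → Sprint Demo and Research Call overlap.
Research Sync starts after Sprint Demo ends — done with Sprint Demo.
Research Call starts before Onboarding Briefing ends → Onboarding Briefing and Research Call overlap.
Research Sync starts after Onboarding Briefing ends — done with Onboarding Briefing.
Research Sync starts before Research Call ends → Research Call and Research Sync overlap.
Design Check-in starts exactly when Research Call ends (back-to-back, no overlap) — done with Research Call.
Design Check-in starts before Research Sync ends → Research Sync and Design Check-in overlap.
Planning Session starts after Research Sync ends — done with Research Sync.
Planning Session starts after Design Check-in ends — done with Design Check-in.
Onboarding Sync starts before Planning Session ends → Planning Session and Onboarding Sync overlap.

Architecture Sync & Sprint Demo, Design Check-in & Research Sync, Onboarding Briefing & Research Call, Onboarding Briefing & Sprint Demo, Onboarding Sync & Planning Session, Research Call & Research Sync, Research Call & Sprint Demo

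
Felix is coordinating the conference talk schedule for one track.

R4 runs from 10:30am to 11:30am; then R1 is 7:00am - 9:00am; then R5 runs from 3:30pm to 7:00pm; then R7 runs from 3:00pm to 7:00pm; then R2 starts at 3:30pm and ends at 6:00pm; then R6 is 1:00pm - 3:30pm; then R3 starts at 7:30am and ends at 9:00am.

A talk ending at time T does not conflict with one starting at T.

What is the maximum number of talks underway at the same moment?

3

Sweep the timeline, counting +1 at each start and −1 at each end (ends before starts at a tie):
7:00am start R1 → 1
7:30am start R3 → 2
9:00am end R1 → 1
9:00am end R3 → 0
10:30am start R4 → 1
11:30am end R4 → 0
1:00pm start R6 → 1
3:00pm start R7 → 2
3:30pm end R6 → 1
3:30pm start R2 → 2
3:30pm start R5 → 3
6:00pm end R2 → 2
7:00pm end R5 → 1
7:00pm end R7 → 0
Peak is 3, at 3:30pm (R2, R5, R7).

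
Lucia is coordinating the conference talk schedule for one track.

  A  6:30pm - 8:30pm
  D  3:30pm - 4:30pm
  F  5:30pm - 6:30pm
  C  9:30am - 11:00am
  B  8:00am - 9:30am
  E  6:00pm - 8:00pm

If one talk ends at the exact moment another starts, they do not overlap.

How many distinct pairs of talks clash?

2

Check each pair: they overlap iff neither finishes before the other starts.
Sorted by start: B, C, D, F, E, A.
C starts exactly when B ends (back-to-back, no overlap), so nothing later overlaps B either.
D starts after C ends, so nothing later overlaps C either.
F starts after D ends, so nothing later overlaps D either.
E starts before F ends → F and E overlap.
A starts exactly when F ends (back-to-back, no overlap).
A starts before E ends → E and A overlap.
Overlapping pairs: A & E, E & F — 2 in total.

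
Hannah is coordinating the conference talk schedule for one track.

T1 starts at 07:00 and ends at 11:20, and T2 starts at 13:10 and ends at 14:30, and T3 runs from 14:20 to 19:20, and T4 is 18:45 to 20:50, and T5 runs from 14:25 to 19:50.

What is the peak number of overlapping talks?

3

Sort all start/end points and keep a running count:
07:00 start T1 → 1
11:20 end T1 → 0
13:10 start T2 → 1
14:20 start T3 → 2
14:25 start T5 → 3
14:30 end T2 → 2
18:45 start T4 → 3
19:20 end T3 → 2
19:50 end T5 → 1
20:50 end T4 → 0
Peak is 3, at 14:25 (T2, T3, T5).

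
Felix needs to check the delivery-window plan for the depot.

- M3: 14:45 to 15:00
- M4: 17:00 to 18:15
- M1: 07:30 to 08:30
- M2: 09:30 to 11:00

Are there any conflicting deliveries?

Two intervals overlap when each starts before the other ends.
Sorted by start: M1, M2, M3, M4.
M2 starts after M1 ends; M1 is clear from here.
M3 starts after M2 ends; M2 is clear from here.
M4 starts after M3 ends.
Every pair is clear; the schedule has no overlaps.

No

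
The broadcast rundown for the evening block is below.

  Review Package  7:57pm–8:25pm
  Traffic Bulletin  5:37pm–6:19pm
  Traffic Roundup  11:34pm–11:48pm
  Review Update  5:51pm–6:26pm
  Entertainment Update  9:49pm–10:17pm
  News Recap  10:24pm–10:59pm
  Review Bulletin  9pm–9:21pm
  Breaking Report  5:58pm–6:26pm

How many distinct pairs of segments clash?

Sorted by start: Traffic Bulletin, Review Update, Breaking Report, Review Package, Review Bulletin, Entertainment Update, News Recap, Traffic Roundup.
Review Update starts before Traffic Bulletin ends → Traffic Bulletin and Review Update overlap.
Breaking Report starts before Traffic Bulletin ends → Traffic Bulletin and Breaking Report overlap.
Review Package starts after Traffic Bulletin ends, so Traffic Bulletin has no further overlaps.
Breaking Report starts before Review Update ends → Review Update and Breaking Report overlap.
Review Package starts after Review Update ends, so Review Update has no further overlaps.
Review Package starts after Breaking Report ends, so Breaking Report has no further overlaps.
Review Bulletin starts after Review Package ends, so Review Package has no further overlaps.
Entertainment Update starts after Review Bulletin ends, so Review Bulletin has no further overlaps.
News Recap starts after Entertainment Update ends, so Entertainment Update has no further overlaps.
Traffic Roundup starts after News Recap ends.
Overlapping pairs: Breaking Report & Review Update, Breaking Report & Traffic Bulletin, Review Update & Traffic Bulletin — 3 in total.

3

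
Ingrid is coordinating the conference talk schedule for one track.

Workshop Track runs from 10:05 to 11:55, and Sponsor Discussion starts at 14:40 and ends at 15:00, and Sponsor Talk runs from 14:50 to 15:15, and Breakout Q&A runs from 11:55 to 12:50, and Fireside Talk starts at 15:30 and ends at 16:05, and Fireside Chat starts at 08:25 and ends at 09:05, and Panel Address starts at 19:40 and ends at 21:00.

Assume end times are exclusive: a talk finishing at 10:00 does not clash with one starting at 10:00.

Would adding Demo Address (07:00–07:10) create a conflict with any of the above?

Fireside Chat: starts 08:25 at or after Demo Address ends 07:10 → clear.
Workshop Track: starts 10:05 at or after Demo Address ends 07:10 → clear.
Breakout Q&A: starts 11:55 at or after Demo Address ends 07:10 → clear.
Sponsor Discussion: starts 14:40 at or after Demo Address ends 07:10 → clear.
Sponsor Talk: starts 14:50 at or after Demo Address ends 07:10 → clear.
Fireside Talk: starts 15:30 at or after Demo Address ends 07:10 → clear.
Panel Address: starts 19:40 at or after Demo Address ends 07:10 → clear.

No — it doesn't clash with anything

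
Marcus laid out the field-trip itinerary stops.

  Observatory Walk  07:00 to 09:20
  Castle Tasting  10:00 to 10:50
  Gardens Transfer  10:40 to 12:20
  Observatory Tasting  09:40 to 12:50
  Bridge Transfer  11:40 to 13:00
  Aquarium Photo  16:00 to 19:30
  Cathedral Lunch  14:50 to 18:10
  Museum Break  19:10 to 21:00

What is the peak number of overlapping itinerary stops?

Sort all start/end points and keep a running count:
07:00 start Observatory Walk → 1
09:20 end Observatory Walk → 0
09:40 start Observatory Tasting → 1
10:00 start Castle Tasting → 2
10:40 start Gardens Transfer → 3
10:50 end Castle Tasting → 2
11:40 start Bridge Transfer → 3
12:20 end Gardens Transfer → 2
12:50 end Observatory Tasting → 1
13:00 end Bridge Transfer → 0
14:50 start Cathedral Lunch → 1
16:00 start Aquarium Photo → 2
18:10 end Cathedral Lunch → 1
19:10 start Museum Break → 2
19:30 end Aquarium Photo → 1
21:00 end Museum Break → 0
Peak is 3, at 10:40 (Castle Tasting, Gardens Transfer, Observatory Tasting).

3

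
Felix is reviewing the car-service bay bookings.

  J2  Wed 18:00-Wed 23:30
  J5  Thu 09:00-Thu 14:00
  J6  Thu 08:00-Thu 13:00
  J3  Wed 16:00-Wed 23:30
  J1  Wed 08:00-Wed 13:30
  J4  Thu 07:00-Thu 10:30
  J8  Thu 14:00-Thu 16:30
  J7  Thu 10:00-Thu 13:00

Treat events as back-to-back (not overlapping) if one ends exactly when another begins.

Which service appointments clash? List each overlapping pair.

Sorted by start: J1, J3, J2, J4, J6, J5, J7, J8.
J3 starts after J1 ends, so nothing later overlaps J1 either.
J2 starts before J3 ends → J3 and J2 overlap.
J4 starts after J3 ends, so nothing later overlaps J3 either.
J4 starts after J2 ends, so nothing later overlaps J2 either.
J6 starts before J4 ends → J4 and J6 overlap.
J5 starts before J4 ends → J4 and J5 overlap.
J7 starts before J4 ends → J4 and J7 overlap.
J8 starts after J4 ends.
J5 starts before J6 ends → J6 and J5 overlap.
J7 starts before J6 ends → J6 and J7 overlap.
J8 starts after J6 ends.
J7 starts before J5 ends → J5 and J7 overlap.
J8 starts exactly when J5 ends (back-to-back, no overlap).
J8 starts after J7 ends.

J2 & J3, J4 & J5, J4 & J6, J4 & J7, J5 & J6, J5 & J7, J6 & J7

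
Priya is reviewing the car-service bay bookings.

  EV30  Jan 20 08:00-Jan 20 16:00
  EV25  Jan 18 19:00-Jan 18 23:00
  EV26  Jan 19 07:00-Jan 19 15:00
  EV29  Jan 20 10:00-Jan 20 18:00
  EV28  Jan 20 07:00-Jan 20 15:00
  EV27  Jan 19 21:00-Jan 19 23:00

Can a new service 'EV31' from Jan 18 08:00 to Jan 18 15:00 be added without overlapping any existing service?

EV25: starts Jan 18 19:00 at or after EV31 ends Jan 18 15:00 → clear.
EV26: starts Jan 19 07:00 at or after EV31 ends Jan 18 15:00 → clear.
EV27: starts Jan 19 21:00 at or after EV31 ends Jan 18 15:00 → clear.
EV28: starts Jan 20 07:00 at or after EV31 ends Jan 18 15:00 → clear.
EV30: starts Jan 20 08:00 at or after EV31 ends Jan 18 15:00 → clear.
EV29: starts Jan 20 10:00 at or after EV31 ends Jan 18 15:00 → clear.

Yes — the slot is free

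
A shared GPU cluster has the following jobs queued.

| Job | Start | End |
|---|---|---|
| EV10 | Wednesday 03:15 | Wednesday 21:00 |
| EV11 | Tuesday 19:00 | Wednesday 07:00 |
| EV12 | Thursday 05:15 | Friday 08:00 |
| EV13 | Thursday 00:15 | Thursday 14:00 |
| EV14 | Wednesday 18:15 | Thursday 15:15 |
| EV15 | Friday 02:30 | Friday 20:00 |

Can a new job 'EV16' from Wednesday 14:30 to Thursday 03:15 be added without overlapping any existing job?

EV11: ends Wednesday 07:00 at or before EV16 starts Wednesday 14:30 → clear.
EV10: starts Wednesday 03:15 before EV16 ends Thursday 03:15, and ends Wednesday 21:00 after EV16 starts Wednesday 14:30 → overlap.
EV14: starts Wednesday 18:15 before EV16 ends Thursday 03:15, and ends Thursday 15:15 after EV16 starts Wednesday 14:30 → overlap.
EV13: starts Thursday 00:15 before EV16 ends Thursday 03:15, and ends Thursday 14:00 after EV16 starts Wednesday 14:30 → overlap.
EV12: starts Thursday 05:15 at or after EV16 ends Thursday 03:15 → clear.
EV15: starts Friday 02:30 at or after EV16 ends Thursday 03:15 → clear.
EV16 overlaps EV10, EV13, EV14.

No — it overlaps EV10, EV13, EV14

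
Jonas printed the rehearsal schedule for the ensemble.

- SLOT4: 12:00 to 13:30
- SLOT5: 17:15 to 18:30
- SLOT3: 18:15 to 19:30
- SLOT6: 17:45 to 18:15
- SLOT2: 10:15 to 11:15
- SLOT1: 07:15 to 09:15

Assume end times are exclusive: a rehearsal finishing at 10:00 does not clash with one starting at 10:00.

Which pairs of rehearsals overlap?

Two intervals overlap when each starts before the other ends.
Sorted by start: SLOT1, SLOT2, SLOT4, SLOT5, SLOT6, SLOT3.
SLOT2 starts after SLOT1 ends, so SLOT1 has no further overlaps.
SLOT4 starts after SLOT2 ends, so SLOT2 has no further overlaps.
SLOT5 starts after SLOT4 ends, so SLOT4 has no further overlaps.
SLOT6 starts before SLOT5 ends → SLOT5 and SLOT6 overlap.
SLOT3 starts before SLOT5 ends → SLOT5 and SLOT3 overlap.
SLOT3 starts exactly when SLOT6 ends (back-to-back, no overlap).

SLOT3 & SLOT5, SLOT5 & SLOT6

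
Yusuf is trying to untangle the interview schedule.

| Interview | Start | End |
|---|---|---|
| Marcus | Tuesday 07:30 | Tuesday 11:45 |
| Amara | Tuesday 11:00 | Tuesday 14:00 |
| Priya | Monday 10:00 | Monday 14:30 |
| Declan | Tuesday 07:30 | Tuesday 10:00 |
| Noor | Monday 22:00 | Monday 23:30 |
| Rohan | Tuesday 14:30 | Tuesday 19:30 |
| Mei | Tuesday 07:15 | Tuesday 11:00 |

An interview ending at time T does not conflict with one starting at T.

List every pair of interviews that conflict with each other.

Amara & Marcus, Declan & Marcus, Declan & Mei, Marcus & Mei

Check each pair: they overlap iff neither finishes before the other starts.
Sorted by start: Priya, Noor, Mei, Marcus, Declan, Amara, Rohan.
Noor starts after Priya ends, so Priya has no further overlaps.
Mei starts after Noor ends, so Noor has no further overlaps.
Marcus starts before Mei ends → Mei and Marcus overlap.
Declan starts before Mei ends → Mei and Declan overlap.
Amara starts exactly when Mei ends (back-to-back, no overlap), so Mei has no further overlaps.
Declan starts before Marcus ends → Marcus and Declan overlap.
Amara starts before Marcus ends → Marcus and Amara overlap.
Rohan starts after Marcus ends.
Amara starts after Declan ends, so Declan has no further overlaps.
Rohan starts after Amara ends.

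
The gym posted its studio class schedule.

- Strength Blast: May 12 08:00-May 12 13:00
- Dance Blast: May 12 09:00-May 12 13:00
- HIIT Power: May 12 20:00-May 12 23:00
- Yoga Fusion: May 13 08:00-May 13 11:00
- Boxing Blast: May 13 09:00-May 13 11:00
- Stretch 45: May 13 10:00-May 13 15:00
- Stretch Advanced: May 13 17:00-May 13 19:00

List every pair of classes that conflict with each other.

Boxing Blast & Stretch 45, Boxing Blast & Yoga Fusion, Dance Blast & Strength Blast, Stretch 45 & Yoga Fusion

Sorted by start: Strength Blast, Dance Blast, HIIT Power, Yoga Fusion, Boxing Blast, Stretch 45, Stretch Advanced.
Dance Blast starts before Strength Blast ends → Strength Blast and Dance Blast overlap.
HIIT Power starts after Strength Blast ends — done with Strength Blast.
HIIT Power starts after Dance Blast ends — done with Dance Blast.
Yoga Fusion starts after HIIT Power ends — done with HIIT Power.
Boxing Blast starts before Yoga Fusion ends → Yoga Fusion and Boxing Blast overlap.
Stretch 45 starts before Yoga Fusion ends → Yoga Fusion and Stretch 45 overlap.
Stretch Advanced starts after Yoga Fusion ends.
Stretch 45 starts before Boxing Blast ends → Boxing Blast and Stretch 45 overlap.
Stretch Advanced starts after Boxing Blast ends.
Stretch Advanced starts after Stretch 45 ends.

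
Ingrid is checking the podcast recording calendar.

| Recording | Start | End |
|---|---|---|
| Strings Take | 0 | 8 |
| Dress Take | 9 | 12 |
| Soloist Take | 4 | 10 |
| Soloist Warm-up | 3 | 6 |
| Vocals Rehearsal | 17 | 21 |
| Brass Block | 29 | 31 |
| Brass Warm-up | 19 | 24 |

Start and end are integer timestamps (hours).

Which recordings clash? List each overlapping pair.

Brass Warm-up & Vocals Rehearsal, Dress Take & Soloist Take, Soloist Take & Soloist Warm-up, Soloist Take & Strings Take, Soloist Warm-up & Strings Take

Sorted by start: Strings Take, Soloist Warm-up, Soloist Take, Dress Take, Vocals Rehearsal, Brass Warm-up, Brass Block.
Soloist Warm-up starts before Strings Take ends → Strings Take and Soloist Warm-up overlap.
Soloist Take starts before Strings Take ends → Strings Take and Soloist Take overlap.
Dress Take starts after Strings Take ends — done with Strings Take.
Soloist Take starts before Soloist Warm-up ends → Soloist Warm-up and Soloist Take overlap.
Dress Take starts after Soloist Warm-up ends — done with Soloist Warm-up.
Dress Take starts before Soloist Take ends → Soloist Take and Dress Take overlap.
Vocals Rehearsal starts after Soloist Take ends — done with Soloist Take.
Vocals Rehearsal starts after Dress Take ends — done with Dress Take.
Brass Warm-up starts before Vocals Rehearsal ends → Vocals Rehearsal and Brass Warm-up overlap.
Brass Block starts after Vocals Rehearsal ends.
Brass Block starts after Brass Warm-up ends.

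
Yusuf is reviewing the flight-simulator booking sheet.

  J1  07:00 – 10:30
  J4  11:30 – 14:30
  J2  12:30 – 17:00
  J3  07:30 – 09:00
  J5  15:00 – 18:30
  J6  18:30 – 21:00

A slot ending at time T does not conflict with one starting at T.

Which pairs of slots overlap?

J1 & J3, J2 & J4, J2 & J5

Sorted by start: J1, J3, J4, J2, J5, J6.
J3 starts before J1 ends → J1 and J3 overlap.
J4 starts after J1 ends; J1 is clear from here.
J4 starts after J3 ends; J3 is clear from here.
J2 starts before J4 ends → J4 and J2 overlap.
J5 starts after J4 ends; J4 is clear from here.
J5 starts before J2 ends → J2 and J5 overlap.
J6 starts after J2 ends.
J6 starts exactly when J5 ends (back-to-back, no overlap).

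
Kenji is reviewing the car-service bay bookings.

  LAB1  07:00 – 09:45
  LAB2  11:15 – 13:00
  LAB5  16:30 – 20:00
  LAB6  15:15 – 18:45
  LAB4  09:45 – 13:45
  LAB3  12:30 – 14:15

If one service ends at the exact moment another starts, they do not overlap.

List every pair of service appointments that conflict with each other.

Sorted by start: LAB1, LAB4, LAB2, LAB3, LAB6, LAB5.
LAB4 starts exactly when LAB1 ends (back-to-back, no overlap), so nothing later overlaps LAB1 either.
LAB2 starts before LAB4 ends → LAB4 and LAB2 overlap.
LAB3 starts before LAB4 ends → LAB4 and LAB3 overlap.
LAB6 starts after LAB4 ends, so nothing later overlaps LAB4 either.
LAB3 starts before LAB2 ends → LAB2 and LAB3 overlap.
LAB6 starts after LAB2 ends, so nothing later overlaps LAB2 either.
LAB6 starts after LAB3 ends, so nothing later overlaps LAB3 either.
LAB5 starts before LAB6 ends → LAB6 and LAB5 overlap.

LAB2 & LAB3, LAB2 & LAB4, LAB3 & LAB4, LAB5 & LAB6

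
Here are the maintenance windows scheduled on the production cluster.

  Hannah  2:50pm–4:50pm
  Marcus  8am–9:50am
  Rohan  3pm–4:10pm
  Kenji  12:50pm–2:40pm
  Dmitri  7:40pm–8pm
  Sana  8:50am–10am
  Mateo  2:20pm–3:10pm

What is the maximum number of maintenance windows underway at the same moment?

3

Sweep the timeline, counting +1 at each start and −1 at each end (ends before starts at a tie):
8am start Marcus → 1
8:50am start Sana → 2
9:50am end Marcus → 1
10am end Sana → 0
12:50pm start Kenji → 1
2:20pm start Mateo → 2
2:40pm end Kenji → 1
2:50pm start Hannah → 2
3pm start Rohan → 3
3:10pm end Mateo → 2
4:10pm end Rohan → 1
4:50pm end Hannah → 0
7:40pm start Dmitri → 1
8pm end Dmitri → 0
Peak is 3, at 3pm (Hannah, Mateo, Rohan).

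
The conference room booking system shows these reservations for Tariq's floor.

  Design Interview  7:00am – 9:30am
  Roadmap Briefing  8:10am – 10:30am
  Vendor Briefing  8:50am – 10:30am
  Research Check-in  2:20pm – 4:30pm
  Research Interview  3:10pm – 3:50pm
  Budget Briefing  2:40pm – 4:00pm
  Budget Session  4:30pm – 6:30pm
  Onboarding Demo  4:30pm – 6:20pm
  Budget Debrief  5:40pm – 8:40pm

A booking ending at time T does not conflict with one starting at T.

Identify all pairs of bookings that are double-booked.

Sorted by start: Design Interview, Roadmap Briefing, Vendor Briefing, Research Check-in, Budget Briefing, Research Interview, Budget Session, Onboarding Demo, Budget Debrief.
Roadmap Briefing starts before Design Interview ends → Design Interview and Roadmap Briefing overlap.
Vendor Briefing starts before Design Interview ends → Design Interview and Vendor Briefing overlap.
Research Check-in starts after Design Interview ends; Design Interview is clear from here.
Vendor Briefing starts before Roadmap Briefing ends → Roadmap Briefing and Vendor Briefing overlap.
Research Check-in starts after Roadmap Briefing ends; Roadmap Briefing is clear from here.
Research Check-in starts after Vendor Briefing ends; Vendor Briefing is clear from here.
Budget Briefing starts before Research Check-in ends → Research Check-in and Budget Briefing overlap.
Research Interview starts before Research Check-in ends → Research Check-in and Research Interview overlap.
Budget Session starts exactly when Research Check-in ends (back-to-back, no overlap); Research Check-in is clear from here.
Research Interview starts before Budget Briefing ends → Budget Briefing and Research Interview overlap.
Budget Session starts after Budget Briefing ends; Budget Briefing is clear from here.
Budget Session starts after Research Interview ends; Research Interview is clear from here.
Onboarding Demo starts before Budget Session ends → Budget Session and Onboarding Demo overlap.
Budget Debrief starts before Budget Session ends → Budget Session and Budget Debrief overlap.
Budget Debrief starts before Onboarding Demo ends → Onboarding Demo and Budget Debrief overlap.

Budget Briefing & Research Check-in, Budget Briefing & Research Interview, Budget Debrief & Budget Session, Budget Debrief & Onboarding Demo, Budget Session & Onboarding Demo, Design Interview & Roadmap Briefing, Design Interview & Vendor Briefing, Research Check-in & Research Interview, Roadmap Briefing & Vendor Briefing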